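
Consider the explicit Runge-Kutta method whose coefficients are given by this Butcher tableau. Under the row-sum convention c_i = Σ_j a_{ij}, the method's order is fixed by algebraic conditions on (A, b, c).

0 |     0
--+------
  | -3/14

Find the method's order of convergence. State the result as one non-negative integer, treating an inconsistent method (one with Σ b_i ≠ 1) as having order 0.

0

b = (-3/14)
c = (0)
Σ b_i: (-3/14)·1 = -3/14 ≠ 1 ⇒ order 0.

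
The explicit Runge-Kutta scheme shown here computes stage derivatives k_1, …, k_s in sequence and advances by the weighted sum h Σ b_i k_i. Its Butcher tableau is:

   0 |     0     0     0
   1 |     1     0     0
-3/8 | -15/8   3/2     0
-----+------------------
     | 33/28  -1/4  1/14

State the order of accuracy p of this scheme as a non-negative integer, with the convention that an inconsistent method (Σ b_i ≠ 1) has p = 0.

b = (33/28, -1/4, 1/14)
c = (0, 1, -3/8)
Ac = (0, 0, 3/2)
Σ b_i: 33/28·1 + (-1/4)·1 + 1/14·1 = 1 ✓
b·c: (-1/4)·1 + 1/14·(-3/8) = -31/112 ≠ 1/2 ⇒ order 1.

1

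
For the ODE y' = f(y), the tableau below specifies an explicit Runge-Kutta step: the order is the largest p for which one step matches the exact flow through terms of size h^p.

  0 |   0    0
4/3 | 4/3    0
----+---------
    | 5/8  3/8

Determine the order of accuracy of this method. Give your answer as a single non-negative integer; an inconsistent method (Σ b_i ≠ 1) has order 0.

b = (5/8, 3/8)
c = (0, 4/3)
Σ b_i: 5/8·1 + 3/8·1 = 1 ✓
b·c: 3/8·4/3 = 1/2 ✓; 2 stages ⇒ order 2.

2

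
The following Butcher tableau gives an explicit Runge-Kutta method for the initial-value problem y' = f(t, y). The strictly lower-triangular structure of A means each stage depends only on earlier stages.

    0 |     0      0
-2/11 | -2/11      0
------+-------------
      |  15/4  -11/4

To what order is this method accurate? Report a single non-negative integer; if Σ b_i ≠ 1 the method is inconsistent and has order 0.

2

b = (15/4, -11/4)
c = (0, -2/11)
Σ b_i: 15/4·1 + (-11/4)·1 = 1 ✓
b·c: (-11/4)·(-2/11) = 1/2 ✓; 2 stages ⇒ order 2.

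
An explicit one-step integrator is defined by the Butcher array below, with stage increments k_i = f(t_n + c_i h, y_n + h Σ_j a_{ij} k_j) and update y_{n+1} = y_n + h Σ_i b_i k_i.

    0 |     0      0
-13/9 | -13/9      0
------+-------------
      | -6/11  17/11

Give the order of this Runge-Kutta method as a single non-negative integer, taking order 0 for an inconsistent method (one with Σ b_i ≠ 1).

1

b = (-6/11, 17/11)
c = (0, -13/9)
Σ b_i: (-6/11)·1 + 17/11·1 = 1 ✓
b·c: 17/11·(-13/9) = -221/99 ≠ 1/2 ⇒ order 1.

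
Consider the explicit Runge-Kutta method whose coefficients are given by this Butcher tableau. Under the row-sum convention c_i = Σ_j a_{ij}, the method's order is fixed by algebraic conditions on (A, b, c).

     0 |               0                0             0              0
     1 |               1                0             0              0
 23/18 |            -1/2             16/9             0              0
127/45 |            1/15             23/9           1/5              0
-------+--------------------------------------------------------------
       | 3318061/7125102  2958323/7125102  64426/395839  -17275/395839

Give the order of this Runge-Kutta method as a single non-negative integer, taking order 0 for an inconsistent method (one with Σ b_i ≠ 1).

b = (3318061/7125102, 2958323/7125102, 64426/395839, -17275/395839)
c = (0, 1, 23/18, 127/45)
Ac = (0, 0, 16/9, 253/90)
Σ b_i: 3318061/7125102·1 + 2958323/7125102·1 + 64426/395839·1 + (-17275/395839)·1 = 1 ✓
b·c: 2958323/7125102·1 + 64426/395839·23/18 + (-17275/395839)·127/45 = 1/2 ✓
b·c²: 2958323/7125102·1 + 64426/395839·529/324 + (-17275/395839)·16129/2025 = 1/3 ✓
b·Ac: 64426/395839·16/9 + (-17275/395839)·253/90 = 1/6 ✓
b·c³: 2958323/7125102·1 + 64426/395839·12167/5832 + (-17275/395839)·2048383/91125 = -1305811127/5771332620 ≠ 1/4 ⇒ order 3.
b·(c∘Ac): 64426/395839·184/81 + (-17275/395839)·32131/4050 = 1506247/64125918 ≠ 1/8
b·Ac²: 64426/395839·16/9 + (-17275/395839)·4669/1620 = 20977981/128251836 ≠ 1/12
b·A²c: (-17275/395839)·16/45 = -55280/3562551 ≠ 1/24

3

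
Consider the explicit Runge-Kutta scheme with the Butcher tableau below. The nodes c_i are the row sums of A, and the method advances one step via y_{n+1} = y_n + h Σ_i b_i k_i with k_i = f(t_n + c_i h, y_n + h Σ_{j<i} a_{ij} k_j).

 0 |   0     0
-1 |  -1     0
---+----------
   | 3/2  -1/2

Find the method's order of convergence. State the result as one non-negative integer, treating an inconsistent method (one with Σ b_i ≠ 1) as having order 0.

b = (3/2, -1/2)
c = (0, -1)
Σ b_i: 3/2·1 + (-1/2)·1 = 1 ✓
b·c: (-1/2)·(-1) = 1/2 ✓; 2 stages ⇒ order 2.

2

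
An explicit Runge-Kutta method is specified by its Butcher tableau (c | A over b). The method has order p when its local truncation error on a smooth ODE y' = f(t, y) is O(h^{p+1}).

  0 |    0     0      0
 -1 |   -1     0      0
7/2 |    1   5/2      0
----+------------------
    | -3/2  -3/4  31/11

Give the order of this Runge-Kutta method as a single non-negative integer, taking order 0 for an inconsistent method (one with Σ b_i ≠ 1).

0

b = (-3/2, -3/4, 31/11)
c = (0, -1, 7/2)
Ac = (0, 0, -5/2)
Σ b_i: (-3/2)·1 + (-3/4)·1 + 31/11·1 = 25/44 ≠ 1 ⇒ order 0.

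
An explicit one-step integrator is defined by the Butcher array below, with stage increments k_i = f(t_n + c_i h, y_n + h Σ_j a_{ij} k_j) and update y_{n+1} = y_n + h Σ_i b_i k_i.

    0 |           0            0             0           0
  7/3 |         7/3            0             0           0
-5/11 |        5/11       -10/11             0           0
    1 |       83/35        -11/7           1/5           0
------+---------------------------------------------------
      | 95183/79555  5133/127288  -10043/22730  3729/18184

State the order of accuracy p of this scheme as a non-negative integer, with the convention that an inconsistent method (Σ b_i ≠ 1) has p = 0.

b = (95183/79555, 5133/127288, -10043/22730, 3729/18184)
c = (0, 7/3, -5/11, 1)
Ac = (0, 0, -70/33, -124/33)
Σ b_i: 95183/79555·1 + 5133/127288·1 + (-10043/22730)·1 + 3729/18184·1 = 1 ✓
b·c: 5133/127288·7/3 + (-10043/22730)·(-5/11) + 3729/18184·1 = 1/2 ✓
b·c²: 5133/127288·49/9 + (-10043/22730)·25/121 + 3729/18184·1 = 1/3 ✓
b·Ac: (-10043/22730)·(-70/33) + 3729/18184·(-124/33) = 1/6 ✓
b·c³: 5133/127288·343/27 + (-10043/22730)·(-125/1331) + 3729/18184·1 = 341525/450054 ≠ 1/4 ⇒ order 3.
b·(c∘Ac): (-10043/22730)·350/363 + 3729/18184·(-124/33) = -16319/13638 ≠ 1/8
b·Ac²: (-10043/22730)·(-490/99) + 3729/18184·(-9272/1089) = 99206/225027 ≠ 1/12
b·A²c: 3729/18184·(-14/33) = -791/9092 ≠ 1/24

3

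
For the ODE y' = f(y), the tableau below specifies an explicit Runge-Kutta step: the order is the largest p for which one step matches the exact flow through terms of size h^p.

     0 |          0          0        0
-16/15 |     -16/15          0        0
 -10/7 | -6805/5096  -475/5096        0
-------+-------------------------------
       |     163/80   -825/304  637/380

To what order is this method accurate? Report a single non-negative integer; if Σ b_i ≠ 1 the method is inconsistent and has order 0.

3

b = (163/80, -825/304, 637/380)
c = (0, -16/15, -10/7)
Ac = (0, 0, 190/1911)
Σ b_i: 163/80·1 + (-825/304)·1 + 637/380·1 = 1 ✓
b·c: (-825/304)·(-16/15) + 637/380·(-10/7) = 1/2 ✓
b·c²: (-825/304)·256/225 + 637/380·100/49 = 1/3 ✓
b·Ac: 637/380·190/1911 = 1/6 ✓; 3 stages ⇒ order 3.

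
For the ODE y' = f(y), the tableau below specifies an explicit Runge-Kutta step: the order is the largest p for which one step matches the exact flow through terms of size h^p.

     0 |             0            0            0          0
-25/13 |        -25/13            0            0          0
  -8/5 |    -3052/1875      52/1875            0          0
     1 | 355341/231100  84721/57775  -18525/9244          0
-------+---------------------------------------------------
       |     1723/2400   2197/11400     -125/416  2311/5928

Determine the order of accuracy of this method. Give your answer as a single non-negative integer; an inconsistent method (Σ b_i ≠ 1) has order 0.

4

b = (1723/2400, 2197/11400, -125/416, 2311/5928)
c = (0, -25/13, -8/5, 1)
Ac = (0, 0, -4/75, 893/2311)
Σ b_i: 1723/2400·1 + 2197/11400·1 + (-125/416)·1 + 2311/5928·1 = 1 ✓
b·c: 2197/11400·(-25/13) + (-125/416)·(-8/5) + 2311/5928·1 = 1/2 ✓
b·c²: 2197/11400·625/169 + (-125/416)·64/25 + 2311/5928·1 = 1/3 ✓
b·Ac: (-125/416)·(-4/75) + 2311/5928·893/2311 = 1/6 ✓
b·c³: 2197/11400·(-15625/2197) + (-125/416)·(-512/125) + 2311/5928·1 = 1/4 ✓
b·(c∘Ac): (-125/416)·32/375 + 2311/5928·893/2311 = 1/8 ✓
b·Ac²: (-125/416)·4/39 + 2311/5928·8797/30043 = 1/12 ✓
b·A²c: 2311/5928·247/2311 = 1/24 ✓; 4 stages ⇒ order 4.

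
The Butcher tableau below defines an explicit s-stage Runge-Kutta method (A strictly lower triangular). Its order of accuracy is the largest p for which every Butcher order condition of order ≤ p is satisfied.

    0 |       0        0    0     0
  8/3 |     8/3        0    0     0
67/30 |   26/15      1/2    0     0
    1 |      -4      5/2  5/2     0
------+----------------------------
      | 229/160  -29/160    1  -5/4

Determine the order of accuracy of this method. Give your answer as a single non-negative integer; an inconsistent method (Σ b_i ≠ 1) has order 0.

b = (229/160, -29/160, 1, -5/4)
c = (0, 8/3, 67/30, 1)
Ac = (0, 0, 4/3, 49/4)
Σ b_i: 229/160·1 + (-29/160)·1 + 1·1 + (-5/4)·1 = 1 ✓
b·c: (-29/160)·8/3 + 1·67/30 + (-5/4)·1 = 1/2 ✓
b·c²: (-29/160)·64/9 + 1·4489/900 + (-5/4)·1 = 551/225 ≠ 1/3 ⇒ order 2.
b·Ac: 1·4/3 + (-5/4)·49/4 = -671/48 ≠ 1/6

2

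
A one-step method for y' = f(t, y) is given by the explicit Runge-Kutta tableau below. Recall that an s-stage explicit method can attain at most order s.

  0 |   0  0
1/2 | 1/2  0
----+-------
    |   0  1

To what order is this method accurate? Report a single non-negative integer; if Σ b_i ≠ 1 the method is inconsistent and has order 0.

2

b = (0, 1)
c = (0, 1/2)
Σ b_i: 1·1 = 1 ✓
b·c: 1·1/2 = 1/2 ✓; 2 stages ⇒ order 2.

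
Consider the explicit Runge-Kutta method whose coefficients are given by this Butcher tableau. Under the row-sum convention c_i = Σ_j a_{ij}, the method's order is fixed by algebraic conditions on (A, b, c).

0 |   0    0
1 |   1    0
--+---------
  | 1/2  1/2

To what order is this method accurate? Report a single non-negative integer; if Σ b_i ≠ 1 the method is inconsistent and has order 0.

b = (1/2, 1/2)
c = (0, 1)
Σ b_i: 1/2·1 + 1/2·1 = 1 ✓
b·c: 1/2·1 = 1/2 ✓; 2 stages ⇒ order 2.

2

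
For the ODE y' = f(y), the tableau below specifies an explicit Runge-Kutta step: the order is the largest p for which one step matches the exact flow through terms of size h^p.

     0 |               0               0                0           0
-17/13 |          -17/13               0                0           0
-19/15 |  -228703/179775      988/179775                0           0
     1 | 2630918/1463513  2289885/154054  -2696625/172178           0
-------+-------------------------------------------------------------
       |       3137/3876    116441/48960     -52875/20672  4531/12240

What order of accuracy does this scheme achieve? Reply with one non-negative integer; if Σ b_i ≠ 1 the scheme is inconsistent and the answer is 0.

4

b = (3137/3876, 116441/48960, -52875/20672, 4531/12240)
c = (0, -17/13, -19/15, 1)
Ac = (0, 0, -76/10575, 1815/4531)
Σ b_i: 3137/3876·1 + 116441/48960·1 + (-52875/20672)·1 + 4531/12240·1 = 1 ✓
b·c: 116441/48960·(-17/13) + (-52875/20672)·(-19/15) + 4531/12240·1 = 1/2 ✓
b·c²: 116441/48960·289/169 + (-52875/20672)·361/225 + 4531/12240·1 = 1/3 ✓
b·Ac: (-52875/20672)·(-76/10575) + 4531/12240·1815/4531 = 1/6 ✓
b·c³: 116441/48960·(-4913/2197) + (-52875/20672)·(-6859/3375) + 4531/12240·1 = 1/4 ✓
b·(c∘Ac): (-52875/20672)·1444/158625 + 4531/12240·1815/4531 = 1/8 ✓
b·Ac²: (-52875/20672)·1292/137475 + 4531/12240·17085/58903 = 1/12 ✓
b·A²c: 4531/12240·510/4531 = 1/24 ✓; 4 stages ⇒ order 4.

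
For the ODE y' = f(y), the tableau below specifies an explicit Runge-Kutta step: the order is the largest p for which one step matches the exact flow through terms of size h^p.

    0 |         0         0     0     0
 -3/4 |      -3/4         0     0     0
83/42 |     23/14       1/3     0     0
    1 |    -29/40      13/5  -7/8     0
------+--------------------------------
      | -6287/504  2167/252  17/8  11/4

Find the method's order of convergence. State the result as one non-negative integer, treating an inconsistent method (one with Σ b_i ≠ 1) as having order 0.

2

b = (-6287/504, 2167/252, 17/8, 11/4)
c = (0, -3/4, 83/42, 1)
Ac = (0, 0, -1/4, -883/240)
Σ b_i: (-6287/504)·1 + 2167/252·1 + 17/8·1 + 11/4·1 = 1 ✓
b·c: 2167/252·(-3/4) + 17/8·83/42 + 11/4·1 = 1/2 ✓
b·c²: 2167/252·9/16 + 17/8·6889/1764 + 11/4·1 = 448363/28224 ≠ 1/3 ⇒ order 2.
b·Ac: 17/8·(-1/4) + 11/4·(-883/240) = -10223/960 ≠ 1/6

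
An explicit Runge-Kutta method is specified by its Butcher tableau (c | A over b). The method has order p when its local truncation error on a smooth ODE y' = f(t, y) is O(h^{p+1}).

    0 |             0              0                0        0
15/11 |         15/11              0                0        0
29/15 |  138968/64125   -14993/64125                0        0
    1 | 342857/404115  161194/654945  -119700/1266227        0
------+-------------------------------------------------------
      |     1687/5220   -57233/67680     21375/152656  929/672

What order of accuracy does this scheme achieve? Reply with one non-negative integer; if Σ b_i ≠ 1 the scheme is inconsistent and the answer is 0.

b = (1687/5220, -57233/67680, 21375/152656, 929/672)
c = (0, 15/11, 29/15, 1)
Ac = (0, 0, -1363/4275, 142/929)
Σ b_i: 1687/5220·1 + (-57233/67680)·1 + 21375/152656·1 + 929/672·1 = 1 ✓
b·c: (-57233/67680)·15/11 + 21375/152656·29/15 + 929/672·1 = 1/2 ✓
b·c²: (-57233/67680)·225/121 + 21375/152656·841/225 + 929/672·1 = 1/3 ✓
b·Ac: 21375/152656·(-1363/4275) + 929/672·142/929 = 1/6 ✓
b·c³: (-57233/67680)·3375/1331 + 21375/152656·24389/3375 + 929/672·1 = 1/4 ✓
b·(c∘Ac): 21375/152656·(-39527/64125) + 929/672·142/929 = 1/8 ✓
b·Ac²: 21375/152656·(-1363/3135) + 929/672·1066/10219 = 1/12 ✓
b·A²c: 929/672·28/929 = 1/24 ✓; 4 stages ⇒ order 4.

4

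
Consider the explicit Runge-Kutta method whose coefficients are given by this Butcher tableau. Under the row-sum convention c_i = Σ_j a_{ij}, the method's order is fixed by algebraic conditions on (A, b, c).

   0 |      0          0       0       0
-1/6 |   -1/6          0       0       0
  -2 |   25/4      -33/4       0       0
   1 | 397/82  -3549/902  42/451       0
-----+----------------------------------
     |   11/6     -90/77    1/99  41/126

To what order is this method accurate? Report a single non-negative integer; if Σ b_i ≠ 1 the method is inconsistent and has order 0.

4

b = (11/6, -90/77, 1/99, 41/126)
c = (0, -1/6, -2, 1)
Ac = (0, 0, 11/8, 77/164)
Σ b_i: 11/6·1 + (-90/77)·1 + 1/99·1 + 41/126·1 = 1 ✓
b·c: (-90/77)·(-1/6) + 1/99·(-2) + 41/126·1 = 1/2 ✓
b·c²: (-90/77)·1/36 + 1/99·4 + 41/126·1 = 1/3 ✓
b·Ac: 1/99·11/8 + 41/126·77/164 = 1/6 ✓
b·c³: (-90/77)·(-1/216) + 1/99·(-8) + 41/126·1 = 1/4 ✓
b·(c∘Ac): 1/99·(-11/4) + 41/126·77/164 = 1/8 ✓
b·Ac²: 1/99·(-11/48) + 41/126·259/984 = 1/12 ✓
b·A²c: 41/126·21/164 = 1/24 ✓; 4 stages ⇒ order 4.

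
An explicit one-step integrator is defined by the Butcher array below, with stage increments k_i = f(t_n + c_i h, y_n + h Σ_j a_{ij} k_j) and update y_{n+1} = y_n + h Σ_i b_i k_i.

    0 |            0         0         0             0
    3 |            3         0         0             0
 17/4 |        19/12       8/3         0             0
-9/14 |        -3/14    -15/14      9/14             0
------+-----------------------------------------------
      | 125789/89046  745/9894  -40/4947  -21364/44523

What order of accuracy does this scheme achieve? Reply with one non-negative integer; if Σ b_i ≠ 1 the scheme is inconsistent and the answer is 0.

3

b = (125789/89046, 745/9894, -40/4947, -21364/44523)
c = (0, 3, 17/4, -9/14)
Ac = (0, 0, 8, -27/56)
Σ b_i: 125789/89046·1 + 745/9894·1 + (-40/4947)·1 + (-21364/44523)·1 = 1 ✓
b·c: 745/9894·3 + (-40/4947)·17/4 + (-21364/44523)·(-9/14) = 1/2 ✓
b·c²: 745/9894·9 + (-40/4947)·289/16 + (-21364/44523)·81/196 = 1/3 ✓
b·Ac: (-40/4947)·8 + (-21364/44523)·(-27/56) = 1/6 ✓
b·c³: 745/9894·27 + (-40/4947)·4913/64 + (-21364/44523)·(-729/2744) = 25093/16296 ≠ 1/4 ⇒ order 3.
b·(c∘Ac): (-40/4947)·34 + (-21364/44523)·243/784 = -8383/19788 ≠ 1/8
b·Ac²: (-40/4947)·24 + (-21364/44523)·63/32 = -2651/2328 ≠ 1/12
b·A²c: (-21364/44523)·36/7 = -12208/4947 ≠ 1/24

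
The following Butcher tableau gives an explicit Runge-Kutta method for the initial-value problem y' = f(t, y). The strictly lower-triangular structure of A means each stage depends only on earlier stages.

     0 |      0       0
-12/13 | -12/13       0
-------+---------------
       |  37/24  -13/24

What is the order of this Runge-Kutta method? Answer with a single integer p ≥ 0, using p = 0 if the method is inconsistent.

b = (37/24, -13/24)
c = (0, -12/13)
Σ b_i: 37/24·1 + (-13/24)·1 = 1 ✓
b·c: (-13/24)·(-12/13) = 1/2 ✓; 2 stages ⇒ order 2.

2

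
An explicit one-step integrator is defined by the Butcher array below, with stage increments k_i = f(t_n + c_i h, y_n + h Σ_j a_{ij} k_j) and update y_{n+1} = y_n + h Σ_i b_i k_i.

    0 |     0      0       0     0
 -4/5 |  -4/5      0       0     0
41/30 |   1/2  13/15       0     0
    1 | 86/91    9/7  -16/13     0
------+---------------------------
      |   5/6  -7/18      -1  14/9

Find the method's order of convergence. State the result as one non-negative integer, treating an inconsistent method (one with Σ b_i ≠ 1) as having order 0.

b = (5/6, -7/18, -1, 14/9)
c = (0, -4/5, 41/30, 1)
Ac = (0, 0, -52/75, -740/273)
Σ b_i: 5/6·1 + (-7/18)·1 + (-1)·1 + 14/9·1 = 1 ✓
b·c: (-7/18)·(-4/5) + (-1)·41/30 + 14/9·1 = 1/2 ✓
b·c²: (-7/18)·16/25 + (-1)·1681/900 + 14/9·1 = -101/180 ≠ 1/3 ⇒ order 2.
b·Ac: (-1)·(-52/75) + 14/9·(-740/273) = -30916/8775 ≠ 1/6

2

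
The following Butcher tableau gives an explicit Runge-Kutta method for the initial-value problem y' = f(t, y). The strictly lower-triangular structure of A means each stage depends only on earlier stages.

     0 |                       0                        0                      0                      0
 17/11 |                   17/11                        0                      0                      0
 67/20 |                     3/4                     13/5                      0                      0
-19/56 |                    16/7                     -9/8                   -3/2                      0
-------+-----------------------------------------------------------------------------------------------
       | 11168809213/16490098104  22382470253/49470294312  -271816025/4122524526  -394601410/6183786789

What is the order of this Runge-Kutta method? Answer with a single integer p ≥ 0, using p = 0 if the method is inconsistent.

b = (11168809213/16490098104, 22382470253/49470294312, -271816025/4122524526, -394601410/6183786789)
c = (0, 17/11, 67/20, -19/56)
Ac = (0, 0, 221/55, -372/55)
Σ b_i: 11168809213/16490098104·1 + 22382470253/49470294312·1 + (-271816025/4122524526)·1 + (-394601410/6183786789)·1 = 1 ✓
b·c: 22382470253/49470294312·17/11 + (-271816025/4122524526)·67/20 + (-394601410/6183786789)·(-19/56) = 1/2 ✓
b·c²: 22382470253/49470294312·289/121 + (-271816025/4122524526)·4489/400 + (-394601410/6183786789)·361/3136 = 1/3 ✓
b·Ac: (-271816025/4122524526)·221/55 + (-394601410/6183786789)·(-372/55) = 1/6 ✓
b·c³: 22382470253/49470294312·4913/1331 + (-271816025/4122524526)·300763/8000 + (-394601410/6183786789)·(-6859/175616) = -54600351315749/67719336213760 ≠ 1/4 ⇒ order 3.
b·(c∘Ac): (-271816025/4122524526)·14807/1100 + (-394601410/6183786789)·1767/770 = -62517835781/60463693048 ≠ 1/8
b·Ac²: (-271816025/4122524526)·3757/605 + (-394601410/6183786789)·(-1889607/96800) = 505606578913/604636930480 ≠ 1/12
b·A²c: (-394601410/6183786789)·(-663/110) = 8720691161/22673884893 ≠ 1/24

3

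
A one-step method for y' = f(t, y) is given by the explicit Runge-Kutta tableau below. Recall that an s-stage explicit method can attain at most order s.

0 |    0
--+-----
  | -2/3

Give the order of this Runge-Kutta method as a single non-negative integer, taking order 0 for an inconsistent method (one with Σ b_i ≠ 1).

b = (-2/3)
c = (0)
Σ b_i: (-2/3)·1 = -2/3 ≠ 1 ⇒ order 0.

0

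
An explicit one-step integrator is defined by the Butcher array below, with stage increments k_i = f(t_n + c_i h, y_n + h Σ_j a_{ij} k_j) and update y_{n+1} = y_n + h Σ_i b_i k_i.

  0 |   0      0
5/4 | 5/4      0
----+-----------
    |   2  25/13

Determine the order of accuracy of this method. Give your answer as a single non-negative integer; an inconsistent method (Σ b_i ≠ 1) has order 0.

0

b = (2, 25/13)
c = (0, 5/4)
Σ b_i: 2·1 + 25/13·1 = 51/13 ≠ 1 ⇒ order 0.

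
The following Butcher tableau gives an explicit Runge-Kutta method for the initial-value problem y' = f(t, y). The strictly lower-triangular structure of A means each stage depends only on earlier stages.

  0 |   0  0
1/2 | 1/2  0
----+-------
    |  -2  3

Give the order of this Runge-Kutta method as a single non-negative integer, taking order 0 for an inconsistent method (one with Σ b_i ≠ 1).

b = (-2, 3)
c = (0, 1/2)
Σ b_i: (-2)·1 + 3·1 = 1 ✓
b·c: 3·1/2 = 3/2 ≠ 1/2 ⇒ order 1.

1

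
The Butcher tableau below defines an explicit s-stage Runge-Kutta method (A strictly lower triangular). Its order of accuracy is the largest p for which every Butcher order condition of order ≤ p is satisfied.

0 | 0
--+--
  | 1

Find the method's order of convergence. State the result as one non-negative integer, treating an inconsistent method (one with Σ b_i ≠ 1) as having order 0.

b = (1)
c = (0)
Σ b_i: 1·1 = 1 ✓; 1 stage ⇒ order 1.

1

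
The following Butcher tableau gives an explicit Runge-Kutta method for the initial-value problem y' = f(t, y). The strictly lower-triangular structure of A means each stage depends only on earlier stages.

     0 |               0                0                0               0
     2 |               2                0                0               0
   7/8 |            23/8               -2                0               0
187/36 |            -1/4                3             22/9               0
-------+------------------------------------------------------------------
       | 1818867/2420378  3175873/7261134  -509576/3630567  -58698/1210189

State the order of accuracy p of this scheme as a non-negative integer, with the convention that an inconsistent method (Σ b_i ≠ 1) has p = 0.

b = (1818867/2420378, 3175873/7261134, -509576/3630567, -58698/1210189)
c = (0, 2, 7/8, 187/36)
Ac = (0, 0, -4, 293/36)
Σ b_i: 1818867/2420378·1 + 3175873/7261134·1 + (-509576/3630567)·1 + (-58698/1210189)·1 = 1 ✓
b·c: 3175873/7261134·2 + (-509576/3630567)·7/8 + (-58698/1210189)·187/36 = 1/2 ✓
b·c²: 3175873/7261134·4 + (-509576/3630567)·49/64 + (-58698/1210189)·34969/1296 = 1/3 ✓
b·Ac: (-509576/3630567)·(-4) + (-58698/1210189)·293/36 = 1/6 ✓
b·c³: 3175873/7261134·8 + (-509576/3630567)·343/512 + (-58698/1210189)·6539203/46656 = -7095648569/2091206592 ≠ 1/4 ⇒ order 3.
b·(c∘Ac): (-509576/3630567)·(-7/2) + (-58698/1210189)·54791/1296 = -15096563/9681512 ≠ 1/8
b·Ac²: (-509576/3630567)·(-8) + (-58698/1210189)·3995/288 = 26142643/58089072 ≠ 1/12
b·A²c: (-58698/1210189)·(-88/9) = 573936/1210189 ≠ 1/24

3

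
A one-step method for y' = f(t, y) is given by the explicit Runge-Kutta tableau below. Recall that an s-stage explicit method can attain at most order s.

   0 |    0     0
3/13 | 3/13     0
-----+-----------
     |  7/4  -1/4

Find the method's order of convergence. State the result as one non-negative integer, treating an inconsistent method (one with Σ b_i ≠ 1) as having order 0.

0

b = (7/4, -1/4)
c = (0, 3/13)
Σ b_i: 7/4·1 + (-1/4)·1 = 3/2 ≠ 1 ⇒ order 0.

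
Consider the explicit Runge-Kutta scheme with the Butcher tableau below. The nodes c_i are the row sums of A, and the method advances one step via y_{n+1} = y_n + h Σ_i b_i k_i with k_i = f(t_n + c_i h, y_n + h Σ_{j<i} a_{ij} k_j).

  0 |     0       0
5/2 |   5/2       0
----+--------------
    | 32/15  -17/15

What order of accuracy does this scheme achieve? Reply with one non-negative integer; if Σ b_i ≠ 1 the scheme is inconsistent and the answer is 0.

1

b = (32/15, -17/15)
c = (0, 5/2)
Σ b_i: 32/15·1 + (-17/15)·1 = 1 ✓
b·c: (-17/15)·5/2 = -17/6 ≠ 1/2 ⇒ order 1.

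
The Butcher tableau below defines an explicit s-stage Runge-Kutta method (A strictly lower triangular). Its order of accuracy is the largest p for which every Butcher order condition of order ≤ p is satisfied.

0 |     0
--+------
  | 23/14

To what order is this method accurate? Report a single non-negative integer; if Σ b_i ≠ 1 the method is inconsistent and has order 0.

b = (23/14)
c = (0)
Σ b_i: 23/14·1 = 23/14 ≠ 1 ⇒ order 0.

0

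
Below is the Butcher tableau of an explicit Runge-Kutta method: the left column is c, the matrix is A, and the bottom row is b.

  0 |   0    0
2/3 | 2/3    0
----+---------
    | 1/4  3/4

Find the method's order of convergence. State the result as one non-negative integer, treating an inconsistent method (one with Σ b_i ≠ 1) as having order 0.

2

b = (1/4, 3/4)
c = (0, 2/3)
Σ b_i: 1/4·1 + 3/4·1 = 1 ✓
b·c: 3/4·2/3 = 1/2 ✓; 2 stages ⇒ order 2.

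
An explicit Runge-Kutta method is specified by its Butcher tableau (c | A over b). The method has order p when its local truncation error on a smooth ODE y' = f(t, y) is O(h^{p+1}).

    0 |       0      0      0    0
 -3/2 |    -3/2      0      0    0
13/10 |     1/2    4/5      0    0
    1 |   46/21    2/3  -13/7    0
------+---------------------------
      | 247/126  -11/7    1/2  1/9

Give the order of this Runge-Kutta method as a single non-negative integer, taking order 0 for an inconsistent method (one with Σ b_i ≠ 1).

b = (247/126, -11/7, 1/2, 1/9)
c = (0, -3/2, 13/10, 1)
Ac = (0, 0, -6/5, -239/70)
Σ b_i: 247/126·1 + (-11/7)·1 + 1/2·1 + 1/9·1 = 1 ✓
b·c: (-11/7)·(-3/2) + 1/2·13/10 + 1/9·1 = 3929/1260 ≠ 1/2 ⇒ order 1.

1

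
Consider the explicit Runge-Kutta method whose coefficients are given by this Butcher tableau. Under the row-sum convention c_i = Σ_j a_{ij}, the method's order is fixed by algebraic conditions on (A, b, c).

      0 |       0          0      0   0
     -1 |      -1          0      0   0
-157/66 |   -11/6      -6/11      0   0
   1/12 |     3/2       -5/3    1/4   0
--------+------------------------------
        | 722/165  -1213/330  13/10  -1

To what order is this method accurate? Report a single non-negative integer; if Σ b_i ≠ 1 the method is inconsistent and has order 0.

b = (722/165, -1213/330, 13/10, -1)
c = (0, -1, -157/66, 1/12)
Ac = (0, 0, 6/11, 283/264)
Σ b_i: 722/165·1 + (-1213/330)·1 + 13/10·1 + (-1)·1 = 1 ✓
b·c: (-1213/330)·(-1) + 13/10·(-157/66) + (-1)·1/12 = 1/2 ✓
b·c²: (-1213/330)·1 + 13/10·24649/4356 + (-1)·1/144 = 106679/29040 ≠ 1/3 ⇒ order 2.
b·Ac: 13/10·6/11 + (-1)·283/264 = -479/1320 ≠ 1/6

2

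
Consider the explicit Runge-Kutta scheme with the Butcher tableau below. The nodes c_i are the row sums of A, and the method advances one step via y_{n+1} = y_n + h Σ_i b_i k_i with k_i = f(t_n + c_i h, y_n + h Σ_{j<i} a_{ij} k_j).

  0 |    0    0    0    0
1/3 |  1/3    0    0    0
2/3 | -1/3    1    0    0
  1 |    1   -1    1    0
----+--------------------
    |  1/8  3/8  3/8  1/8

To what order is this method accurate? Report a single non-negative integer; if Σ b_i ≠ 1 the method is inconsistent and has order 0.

b = (1/8, 3/8, 3/8, 1/8)
c = (0, 1/3, 2/3, 1)
Ac = (0, 0, 1/3, 1/3)
Σ b_i: 1/8·1 + 3/8·1 + 3/8·1 + 1/8·1 = 1 ✓
b·c: 3/8·1/3 + 3/8·2/3 + 1/8·1 = 1/2 ✓
b·c²: 3/8·1/9 + 3/8·4/9 + 1/8·1 = 1/3 ✓
b·Ac: 3/8·1/3 + 1/8·1/3 = 1/6 ✓
b·c³: 3/8·1/27 + 3/8·8/27 + 1/8·1 = 1/4 ✓
b·(c∘Ac): 3/8·2/9 + 1/8·1/3 = 1/8 ✓
b·Ac²: 3/8·1/9 + 1/8·1/3 = 1/12 ✓
b·A²c: 1/8·1/3 = 1/24 ✓; 4 stages ⇒ order 4.

4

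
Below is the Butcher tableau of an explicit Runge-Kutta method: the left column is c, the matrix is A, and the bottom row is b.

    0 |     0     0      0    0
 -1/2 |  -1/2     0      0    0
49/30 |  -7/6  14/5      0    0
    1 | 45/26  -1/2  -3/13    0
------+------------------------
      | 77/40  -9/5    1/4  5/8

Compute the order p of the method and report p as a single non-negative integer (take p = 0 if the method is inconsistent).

1

b = (77/40, -9/5, 1/4, 5/8)
c = (0, -1/2, 49/30, 1)
Ac = (0, 0, -7/5, -33/260)
Σ b_i: 77/40·1 + (-9/5)·1 + 1/4·1 + 5/8·1 = 1 ✓
b·c: (-9/5)·(-1/2) + 1/4·49/30 + 5/8·1 = 29/15 ≠ 1/2 ⇒ order 1.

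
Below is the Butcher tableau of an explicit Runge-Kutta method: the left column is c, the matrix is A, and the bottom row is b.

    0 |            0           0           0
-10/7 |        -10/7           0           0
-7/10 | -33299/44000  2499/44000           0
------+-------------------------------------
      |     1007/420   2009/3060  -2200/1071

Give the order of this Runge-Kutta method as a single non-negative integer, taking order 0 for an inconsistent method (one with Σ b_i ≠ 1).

b = (1007/420, 2009/3060, -2200/1071)
c = (0, -10/7, -7/10)
Ac = (0, 0, -357/4400)
Σ b_i: 1007/420·1 + 2009/3060·1 + (-2200/1071)·1 = 1 ✓
b·c: 2009/3060·(-10/7) + (-2200/1071)·(-7/10) = 1/2 ✓
b·c²: 2009/3060·100/49 + (-2200/1071)·49/100 = 1/3 ✓
b·Ac: (-2200/1071)·(-357/4400) = 1/6 ✓; 3 stages ⇒ order 3.

3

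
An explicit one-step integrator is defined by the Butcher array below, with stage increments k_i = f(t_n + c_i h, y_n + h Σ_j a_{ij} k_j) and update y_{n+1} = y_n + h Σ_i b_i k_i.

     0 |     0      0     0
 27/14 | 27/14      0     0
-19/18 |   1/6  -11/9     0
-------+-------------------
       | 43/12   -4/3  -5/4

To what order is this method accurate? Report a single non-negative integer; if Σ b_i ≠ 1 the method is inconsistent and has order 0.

1

b = (43/12, -4/3, -5/4)
c = (0, 27/14, -19/18)
Ac = (0, 0, -33/14)
Σ b_i: 43/12·1 + (-4/3)·1 + (-5/4)·1 = 1 ✓
b·c: (-4/3)·27/14 + (-5/4)·(-19/18) = -631/504 ≠ 1/2 ⇒ order 1.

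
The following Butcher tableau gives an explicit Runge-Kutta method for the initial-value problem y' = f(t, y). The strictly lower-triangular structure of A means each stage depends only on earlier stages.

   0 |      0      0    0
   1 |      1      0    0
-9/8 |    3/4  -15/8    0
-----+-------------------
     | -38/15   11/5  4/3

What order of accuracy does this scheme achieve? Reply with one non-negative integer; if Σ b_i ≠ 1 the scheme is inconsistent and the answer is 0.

b = (-38/15, 11/5, 4/3)
c = (0, 1, -9/8)
Ac = (0, 0, -15/8)
Σ b_i: (-38/15)·1 + 11/5·1 + 4/3·1 = 1 ✓
b·c: 11/5·1 + 4/3·(-9/8) = 7/10 ≠ 1/2 ⇒ order 1.

1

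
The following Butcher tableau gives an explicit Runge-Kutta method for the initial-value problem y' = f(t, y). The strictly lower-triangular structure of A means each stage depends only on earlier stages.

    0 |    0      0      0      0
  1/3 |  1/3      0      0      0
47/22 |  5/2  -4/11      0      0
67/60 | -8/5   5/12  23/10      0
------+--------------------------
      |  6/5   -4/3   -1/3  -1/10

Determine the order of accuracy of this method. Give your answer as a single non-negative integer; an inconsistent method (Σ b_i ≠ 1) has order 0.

0

b = (6/5, -4/3, -1/3, -1/10)
c = (0, 1/3, 47/22, 67/60)
Ac = (0, 0, -4/33, 2501/495)
Σ b_i: 6/5·1 + (-4/3)·1 + (-1/3)·1 + (-1/10)·1 = -17/30 ≠ 1 ⇒ order 0.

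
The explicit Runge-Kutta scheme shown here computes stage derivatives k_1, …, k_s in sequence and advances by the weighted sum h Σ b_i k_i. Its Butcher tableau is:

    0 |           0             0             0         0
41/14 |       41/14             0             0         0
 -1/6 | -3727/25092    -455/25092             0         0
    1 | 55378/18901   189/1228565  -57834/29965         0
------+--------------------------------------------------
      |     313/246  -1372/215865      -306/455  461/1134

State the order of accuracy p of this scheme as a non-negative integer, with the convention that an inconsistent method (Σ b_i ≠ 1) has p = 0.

b = (313/246, -1372/215865, -306/455, 461/1134)
c = (0, 41/14, -1/6, 1)
Ac = (0, 0, -65/1224, 297/922)
Σ b_i: 313/246·1 + (-1372/215865)·1 + (-306/455)·1 + 461/1134·1 = 1 ✓
b·c: (-1372/215865)·41/14 + (-306/455)·(-1/6) + 461/1134·1 = 1/2 ✓
b·c²: (-1372/215865)·1681/196 + (-306/455)·1/36 + 461/1134·1 = 1/3 ✓
b·Ac: (-306/455)·(-65/1224) + 461/1134·297/922 = 1/6 ✓
b·c³: (-1372/215865)·68921/2744 + (-306/455)·(-1/216) + 461/1134·1 = 1/4 ✓
b·(c∘Ac): (-306/455)·65/7344 + 461/1134·297/922 = 1/8 ✓
b·Ac²: (-306/455)·(-2665/17136) + 461/1134·(-675/12908) = 1/12 ✓
b·A²c: 461/1134·189/1844 = 1/24 ✓; 4 stages ⇒ order 4.

4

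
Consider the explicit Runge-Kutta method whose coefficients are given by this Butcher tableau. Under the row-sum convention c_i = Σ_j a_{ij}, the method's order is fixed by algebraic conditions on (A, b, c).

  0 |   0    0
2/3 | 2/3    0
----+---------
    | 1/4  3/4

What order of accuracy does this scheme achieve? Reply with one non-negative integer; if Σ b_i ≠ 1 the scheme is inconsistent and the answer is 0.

2

b = (1/4, 3/4)
c = (0, 2/3)
Σ b_i: 1/4·1 + 3/4·1 = 1 ✓
b·c: 3/4·2/3 = 1/2 ✓; 2 stages ⇒ order 2.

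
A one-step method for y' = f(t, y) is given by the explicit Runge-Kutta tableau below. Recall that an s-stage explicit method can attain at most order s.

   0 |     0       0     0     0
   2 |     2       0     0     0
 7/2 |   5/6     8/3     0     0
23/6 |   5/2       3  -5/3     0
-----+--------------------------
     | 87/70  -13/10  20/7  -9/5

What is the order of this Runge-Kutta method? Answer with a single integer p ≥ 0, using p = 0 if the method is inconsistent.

2

b = (87/70, -13/10, 20/7, -9/5)
c = (0, 2, 7/2, 23/6)
Ac = (0, 0, 16/3, 1/6)
Σ b_i: 87/70·1 + (-13/10)·1 + 20/7·1 + (-9/5)·1 = 1 ✓
b·c: (-13/10)·2 + 20/7·7/2 + (-9/5)·23/6 = 1/2 ✓
b·c²: (-13/10)·4 + 20/7·49/4 + (-9/5)·529/36 = 67/20 ≠ 1/3 ⇒ order 2.
b·Ac: 20/7·16/3 + (-9/5)·1/6 = 3137/210 ≠ 1/6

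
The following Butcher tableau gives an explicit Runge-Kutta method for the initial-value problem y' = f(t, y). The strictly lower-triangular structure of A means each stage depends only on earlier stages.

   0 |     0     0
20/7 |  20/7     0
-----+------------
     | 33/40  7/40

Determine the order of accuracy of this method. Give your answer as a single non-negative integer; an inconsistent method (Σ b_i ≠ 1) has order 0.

2

b = (33/40, 7/40)
c = (0, 20/7)
Σ b_i: 33/40·1 + 7/40·1 = 1 ✓
b·c: 7/40·20/7 = 1/2 ✓; 2 stages ⇒ order 2.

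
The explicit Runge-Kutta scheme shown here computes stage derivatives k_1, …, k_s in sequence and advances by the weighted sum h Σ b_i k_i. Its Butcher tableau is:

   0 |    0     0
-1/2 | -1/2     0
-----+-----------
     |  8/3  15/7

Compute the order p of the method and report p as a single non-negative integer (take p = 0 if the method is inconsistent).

0

b = (8/3, 15/7)
c = (0, -1/2)
Σ b_i: 8/3·1 + 15/7·1 = 101/21 ≠ 1 ⇒ order 0.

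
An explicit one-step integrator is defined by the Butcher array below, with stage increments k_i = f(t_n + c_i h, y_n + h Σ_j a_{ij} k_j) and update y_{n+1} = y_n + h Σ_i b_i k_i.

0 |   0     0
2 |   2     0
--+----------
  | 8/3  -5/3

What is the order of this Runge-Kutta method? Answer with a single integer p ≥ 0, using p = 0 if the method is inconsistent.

b = (8/3, -5/3)
c = (0, 2)
Σ b_i: 8/3·1 + (-5/3)·1 = 1 ✓
b·c: (-5/3)·2 = -10/3 ≠ 1/2 ⇒ order 1.

1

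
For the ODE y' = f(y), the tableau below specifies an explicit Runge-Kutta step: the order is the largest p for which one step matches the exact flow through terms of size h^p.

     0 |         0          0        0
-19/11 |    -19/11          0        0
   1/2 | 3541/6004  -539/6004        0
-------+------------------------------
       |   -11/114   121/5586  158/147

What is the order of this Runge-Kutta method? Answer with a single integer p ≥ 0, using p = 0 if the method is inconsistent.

b = (-11/114, 121/5586, 158/147)
c = (0, -19/11, 1/2)
Ac = (0, 0, 49/316)
Σ b_i: (-11/114)·1 + 121/5586·1 + 158/147·1 = 1 ✓
b·c: 121/5586·(-19/11) + 158/147·1/2 = 1/2 ✓
b·c²: 121/5586·361/121 + 158/147·1/4 = 1/3 ✓
b·Ac: 158/147·49/316 = 1/6 ✓; 3 stages ⇒ order 3.

3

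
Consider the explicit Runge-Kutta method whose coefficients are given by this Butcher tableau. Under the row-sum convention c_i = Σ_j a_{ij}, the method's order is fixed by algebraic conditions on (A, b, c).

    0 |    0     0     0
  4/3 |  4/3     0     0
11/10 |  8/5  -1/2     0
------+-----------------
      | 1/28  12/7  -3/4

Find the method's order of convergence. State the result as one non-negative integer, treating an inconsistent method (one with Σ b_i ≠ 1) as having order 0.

1

b = (1/28, 12/7, -3/4)
c = (0, 4/3, 11/10)
Ac = (0, 0, -2/3)
Σ b_i: 1/28·1 + 12/7·1 + (-3/4)·1 = 1 ✓
b·c: 12/7·4/3 + (-3/4)·11/10 = 409/280 ≠ 1/2 ⇒ order 1.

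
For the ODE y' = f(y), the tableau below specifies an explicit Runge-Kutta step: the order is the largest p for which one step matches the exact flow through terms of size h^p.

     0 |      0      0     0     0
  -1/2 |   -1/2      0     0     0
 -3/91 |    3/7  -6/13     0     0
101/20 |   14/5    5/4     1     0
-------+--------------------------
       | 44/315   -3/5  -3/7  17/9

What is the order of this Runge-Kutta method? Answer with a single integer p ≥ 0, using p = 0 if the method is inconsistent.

b = (44/315, -3/5, -3/7, 17/9)
c = (0, -1/2, -3/91, 101/20)
Ac = (0, 0, 3/13, -479/728)
Σ b_i: 44/315·1 + (-3/5)·1 + (-3/7)·1 + 17/9·1 = 1 ✓
b·c: (-3/5)·(-1/2) + (-3/7)·(-3/91) + 17/9·101/20 = 1129747/114660 ≠ 1/2 ⇒ order 1.

1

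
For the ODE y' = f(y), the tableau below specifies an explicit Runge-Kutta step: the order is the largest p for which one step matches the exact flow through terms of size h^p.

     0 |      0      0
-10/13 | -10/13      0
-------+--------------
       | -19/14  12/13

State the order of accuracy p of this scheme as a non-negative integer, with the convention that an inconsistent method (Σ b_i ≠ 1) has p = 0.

b = (-19/14, 12/13)
c = (0, -10/13)
Σ b_i: (-19/14)·1 + 12/13·1 = -79/182 ≠ 1 ⇒ order 0.

0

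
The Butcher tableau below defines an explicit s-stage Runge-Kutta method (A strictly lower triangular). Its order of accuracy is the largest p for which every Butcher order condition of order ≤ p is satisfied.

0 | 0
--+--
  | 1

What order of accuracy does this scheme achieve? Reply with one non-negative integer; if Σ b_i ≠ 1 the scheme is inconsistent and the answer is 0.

b = (1)
c = (0)
Σ b_i: 1·1 = 1 ✓; 1 stage ⇒ order 1.

1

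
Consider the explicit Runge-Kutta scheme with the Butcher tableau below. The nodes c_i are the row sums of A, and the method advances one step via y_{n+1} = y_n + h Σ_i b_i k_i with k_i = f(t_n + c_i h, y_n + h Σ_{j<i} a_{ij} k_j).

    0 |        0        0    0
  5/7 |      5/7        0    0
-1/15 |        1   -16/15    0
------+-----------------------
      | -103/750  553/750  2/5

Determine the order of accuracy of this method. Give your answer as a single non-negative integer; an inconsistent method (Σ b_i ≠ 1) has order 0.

b = (-103/750, 553/750, 2/5)
c = (0, 5/7, -1/15)
Ac = (0, 0, -16/21)
Σ b_i: (-103/750)·1 + 553/750·1 + 2/5·1 = 1 ✓
b·c: 553/750·5/7 + 2/5·(-1/15) = 1/2 ✓
b·c²: 553/750·25/49 + 2/5·1/225 = 5953/15750 ≠ 1/3 ⇒ order 2.
b·Ac: 2/5·(-16/21) = -32/105 ≠ 1/6

2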